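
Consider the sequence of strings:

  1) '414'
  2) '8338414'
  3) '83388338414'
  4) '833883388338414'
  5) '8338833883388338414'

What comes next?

83388338833883388338414

The strings grow by a fixed prefix 8338 each time.
So the next term is 8338·8338833883388338414.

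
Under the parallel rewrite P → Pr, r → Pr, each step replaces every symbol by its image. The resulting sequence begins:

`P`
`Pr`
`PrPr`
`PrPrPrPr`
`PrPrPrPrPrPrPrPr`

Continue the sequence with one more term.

PrPrPrPrPrPrPrPrPrPrPrPrPrPrPrPr

Applying the rule to each of the 16 symbols of PrPrPrPrPrPrPrPr gives the pieces Pr Pr Pr Pr Pr Pr Pr Pr Pr Pr Pr Pr Pr Pr Pr Pr, which concatenate to the answer.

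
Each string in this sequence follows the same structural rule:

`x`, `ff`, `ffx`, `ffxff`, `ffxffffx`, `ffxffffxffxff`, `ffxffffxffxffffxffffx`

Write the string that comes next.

ffxffffxffxffffxffffxffxffffxffxff

This is a Fibonacci-style word recurrence s(k) = s(k−1)·s(k−2): e.g. ff·x = ffx.
So term 8 is ffxffffxffxffffxffffx·ffxffffxffxff.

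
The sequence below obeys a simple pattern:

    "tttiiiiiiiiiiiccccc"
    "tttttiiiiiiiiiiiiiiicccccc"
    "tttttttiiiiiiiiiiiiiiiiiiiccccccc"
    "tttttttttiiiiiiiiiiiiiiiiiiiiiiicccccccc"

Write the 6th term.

tttttttttttttiiiiiiiiiiiiiiiiiiiiiiiiiiiiiiicccccccccc

The n-th term is 2n-1 t's then 4n+3 i's then n+3 c's, where the shown terms are n = 2, 3, 4, 5.
Setting n = 7 gives 13, 31, 10 characters in each block.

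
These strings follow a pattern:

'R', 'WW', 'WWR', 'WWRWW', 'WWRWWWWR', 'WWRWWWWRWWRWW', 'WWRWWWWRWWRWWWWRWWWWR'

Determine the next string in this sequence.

From term 3 onward, concatenate the last term with the second-to-last: WW·R = WWR, WWR·WW = WWRWW, …
Continuing: WWRWWWWRWWRWWWWRWWWWR · WWRWWWWRWWRWW gives term 8.

WWRWWWWRWWRWWWWRWWWWRWWRWWWWRWWRWW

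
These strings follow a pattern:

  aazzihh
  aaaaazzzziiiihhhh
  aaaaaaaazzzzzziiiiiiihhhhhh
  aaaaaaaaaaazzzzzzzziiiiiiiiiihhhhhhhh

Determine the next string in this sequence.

The n-th term is 3n-1 a's then 2n z's then 3n-2 i's then 2n h's (n = 1, 2, …).
At n = 5 the blocks have lengths 14, 10, 13, 10.

aaaaaaaaaaaaaazzzzzzzzzziiiiiiiiiiiiihhhhhhhhhh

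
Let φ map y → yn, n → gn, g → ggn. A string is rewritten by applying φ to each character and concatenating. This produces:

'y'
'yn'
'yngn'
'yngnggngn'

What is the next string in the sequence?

Expanding yngnggngn: y→yn, n→gn, g→ggn, n→gn, g→ggn, g→ggn, n→gn, g→ggn, n→gn. Concatenated: yn gn ggn gn ggn ggn gn ggn gn.

yngnggngnggnggngnggngn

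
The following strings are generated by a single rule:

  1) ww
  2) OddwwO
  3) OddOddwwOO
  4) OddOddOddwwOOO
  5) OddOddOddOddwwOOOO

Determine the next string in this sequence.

Every step adds Odd to the front and O to the end of the previous string.
Applying this once more to OddOddOddOddwwOOOO:

OddOddOddOddOddwwOOOOO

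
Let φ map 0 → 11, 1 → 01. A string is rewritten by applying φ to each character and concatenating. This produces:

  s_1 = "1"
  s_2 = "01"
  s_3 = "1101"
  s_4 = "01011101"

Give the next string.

1101110101011101

Expanding 01011101: 0→11, 1→01, 0→11, 1→01, 1→01, 1→01, 0→11, 1→01. Concatenated: 11 01 11 01 01 01 11 01.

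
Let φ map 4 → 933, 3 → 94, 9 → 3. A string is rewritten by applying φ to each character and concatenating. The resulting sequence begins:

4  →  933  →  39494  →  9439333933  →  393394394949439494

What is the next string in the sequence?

Rewriting the 18 symbols of 393394394949439494 one by one yields 94 3 94 94 3 933 94 3 933 3 933 3 933 94 3 933 3 933; concatenated:

94394943933943933393339339439333933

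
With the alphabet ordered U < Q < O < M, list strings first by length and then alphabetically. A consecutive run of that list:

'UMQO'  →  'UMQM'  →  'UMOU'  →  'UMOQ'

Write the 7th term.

Continuing the enumeration 3 steps past UMOQ: UMOQ → UMOO → UMOM → (answer).

UMMU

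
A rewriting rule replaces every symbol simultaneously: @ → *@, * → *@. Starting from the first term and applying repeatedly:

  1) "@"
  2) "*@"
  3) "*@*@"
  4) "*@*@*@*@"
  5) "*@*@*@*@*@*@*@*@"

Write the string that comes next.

*@*@*@*@*@*@*@*@*@*@*@*@*@*@*@*@

Applying the rule to each of the 16 symbols of *@*@*@*@*@*@*@*@ gives the pieces *@ *@ *@ *@ *@ *@ *@ *@ *@ *@ *@ *@ *@ *@ *@ *@, which concatenate to the answer.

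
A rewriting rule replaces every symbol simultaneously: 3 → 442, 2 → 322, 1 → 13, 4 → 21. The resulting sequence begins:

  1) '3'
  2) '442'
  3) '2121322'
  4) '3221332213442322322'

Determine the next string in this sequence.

Replace each of the 19 characters of 3221332213442322322 in place — 442 322 322 13 442 442 322 322 13 442 21 21 322 442 322 322 442 322 322 — and concatenate.

44232232213442442322322134422121322442322322442322322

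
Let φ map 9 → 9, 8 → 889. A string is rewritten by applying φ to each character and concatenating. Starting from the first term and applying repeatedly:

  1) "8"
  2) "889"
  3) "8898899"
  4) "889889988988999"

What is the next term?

Rewriting the 15 symbols of 889889988988999 one by one yields 889 889 9 889 889 9 9 889 889 9 889 889 9 9 9; concatenated:

8898899889889998898899889889999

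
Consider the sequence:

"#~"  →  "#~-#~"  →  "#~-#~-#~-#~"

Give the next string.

Each string is two copies of the previous one joined by '-'.
Doubling #~-#~-#~-#~ with '-' between the halves:

#~-#~-#~-#~-#~-#~-#~-#~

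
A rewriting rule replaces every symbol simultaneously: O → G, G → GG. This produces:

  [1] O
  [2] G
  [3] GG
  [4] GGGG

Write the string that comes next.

Apply φ to GGGG symbol by symbol: G→GG, G→GG, G→GG, G→GG; joined: GG GG GG GG.

GGGGGGGG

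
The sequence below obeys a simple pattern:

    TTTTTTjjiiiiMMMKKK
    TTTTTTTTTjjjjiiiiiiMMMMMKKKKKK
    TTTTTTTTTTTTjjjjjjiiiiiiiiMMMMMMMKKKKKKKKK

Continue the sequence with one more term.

TTTTTTTTTTTTTTTjjjjjjjjiiiiiiiiiiMMMMMMMMMKKKKKKKKKKKK

Reading off run lengths: T runs 6, 9, 12; j runs 2, 4, 6; i runs 4, 6, 8; M runs 3, 5, 7; K runs 3, 6, 9 — each is linear in n (n = 1, 2, …).
For the next term, n = 4, so the run lengths are 15, 8, 10, 9, 12.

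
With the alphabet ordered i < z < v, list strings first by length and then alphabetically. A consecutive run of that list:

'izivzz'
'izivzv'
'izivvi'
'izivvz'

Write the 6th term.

izziii

Continuing the enumeration 2 steps past izivvz: izivvz → izivvv → (answer).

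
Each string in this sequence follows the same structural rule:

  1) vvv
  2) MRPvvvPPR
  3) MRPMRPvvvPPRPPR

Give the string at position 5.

MRPMRPMRPMRPvvvPPRPPRPPRPPR

Every step adds MRP to the front and PPR to the end of the previous string.
From MRPMRPvvvPPRPPR, 2 further steps: MRPMRPvvvPPRPPR → MRPMRPMRPvvvPPRPPRPPR → (answer).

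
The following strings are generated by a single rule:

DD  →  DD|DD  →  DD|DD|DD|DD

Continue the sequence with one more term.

DD|DD|DD|DD|DD|DD|DD|DD

Every step duplicates the string with '|' between the halves.
So the next term is two copies of DD|DD|DD|DD with '|' between the halves.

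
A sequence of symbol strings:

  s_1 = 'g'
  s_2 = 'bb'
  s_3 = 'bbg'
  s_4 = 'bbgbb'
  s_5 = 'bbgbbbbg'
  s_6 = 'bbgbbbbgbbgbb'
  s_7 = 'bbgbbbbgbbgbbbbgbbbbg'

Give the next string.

bbgbbbbgbbgbbbbgbbbbgbbgbbbbgbbgbb

Each term (from the third on) is the previous term followed by the one before it: term 3 = bb·g = bbg.
So term 8 is bbgbbbbgbbgbbbbgbbbbg·bbgbbbbgbbgbb.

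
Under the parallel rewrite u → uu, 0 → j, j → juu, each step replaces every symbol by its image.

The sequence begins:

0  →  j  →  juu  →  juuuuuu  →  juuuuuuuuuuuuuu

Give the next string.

juuuuuuuuuuuuuuuuuuuuuuuuuuuuuu

Applying the rule to each of the 15 symbols of juuuuuuuuuuuuuu gives the pieces juu uu uu uu uu uu uu uu uu uu uu uu uu uu uu, which concatenate to the answer.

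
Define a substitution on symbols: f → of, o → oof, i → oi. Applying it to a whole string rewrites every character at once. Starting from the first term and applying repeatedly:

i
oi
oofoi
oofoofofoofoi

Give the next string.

Rewriting the 13 symbols of oofoofofoofoi one by one yields oof oof of oof oof of oof of oof oof of oof oi; concatenated:

oofoofofoofoofofoofofoofoofofoofoi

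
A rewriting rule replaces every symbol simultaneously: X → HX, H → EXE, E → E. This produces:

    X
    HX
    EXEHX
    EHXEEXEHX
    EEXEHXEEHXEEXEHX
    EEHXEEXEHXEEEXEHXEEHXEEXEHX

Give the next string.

φ(EEHXEEXEHXEEEXEHXEEHXEEXEHX) expands symbol-by-symbol to E E EXE HX E E HX E EXE HX E E E HX E EXE HX E E EXE HX E E HX E EXE HX; joining the 27 pieces gives the next term.

EEEXEHXEEHXEEXEHXEEEHXEEXEHXEEEXEHXEEHXEEXEHX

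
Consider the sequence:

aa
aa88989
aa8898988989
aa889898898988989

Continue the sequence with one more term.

Each term is the previous one with 88989 appended.
So the next term is aa889898898988989·88989.

aa88989889898898988989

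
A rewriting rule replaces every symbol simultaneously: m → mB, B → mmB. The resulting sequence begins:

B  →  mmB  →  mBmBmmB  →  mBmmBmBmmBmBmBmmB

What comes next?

mBmmBmBmBmmBmBmmBmBmBmmBmBmmBmBmmBmBmBmmB

Replace each of the 17 characters of mBmmBmBmmBmBmBmmB in place — mB mmB mB mB mmB mB mmB mB mB mmB mB mmB mB mmB mB mB mmB — and concatenate.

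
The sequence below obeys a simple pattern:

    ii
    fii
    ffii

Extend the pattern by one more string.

Every step adds f at the front: s(k+1) = f·s(k).
So the next term is f·ffii.

fffii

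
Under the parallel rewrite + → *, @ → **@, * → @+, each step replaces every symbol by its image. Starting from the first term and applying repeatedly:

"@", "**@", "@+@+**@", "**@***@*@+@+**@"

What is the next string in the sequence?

@+@+**@@+@+@+**@@+**@***@*@+@+**@

Replace each of the 15 characters of **@***@*@+@+**@ in place — @+ @+ **@ @+ @+ @+ **@ @+ **@ * **@ * @+ @+ **@ — and concatenate.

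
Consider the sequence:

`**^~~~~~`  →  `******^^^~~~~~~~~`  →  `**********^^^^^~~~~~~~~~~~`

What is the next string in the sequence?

**************^^^^^^^~~~~~~~~~~~~~~

Reading off run lengths: * runs 2, 6, 10; ^ runs 1, 3, 5; ~ runs 5, 8, 11 — each is linear in n (n = 1, 2, …).
For the next term, n = 4, so the run lengths are 14, 7, 14.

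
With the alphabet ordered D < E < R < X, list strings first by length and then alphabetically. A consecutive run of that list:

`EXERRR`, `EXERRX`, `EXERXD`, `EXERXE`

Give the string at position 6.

EXERXX

Advancing 2 positions from EXERXE through EXERXE → EXERXR reaches term 6.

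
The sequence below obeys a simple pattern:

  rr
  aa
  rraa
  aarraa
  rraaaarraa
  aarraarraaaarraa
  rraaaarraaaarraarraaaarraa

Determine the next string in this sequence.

aarraarraaaarraarraaaarraaaarraarraaaarraa

From term 3 onward, concatenate the second-to-last term with the last: rr·aa = rraa, aa·rraa = aarraa, …
The next term joins aarraarraaaarraa and rraaaarraaaarraarraaaarraa.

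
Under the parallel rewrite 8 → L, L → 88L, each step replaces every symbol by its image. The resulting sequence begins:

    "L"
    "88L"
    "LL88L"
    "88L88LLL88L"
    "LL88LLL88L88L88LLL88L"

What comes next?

Applying the rule to each of the 21 symbols of LL88LLL88L88L88LLL88L gives the pieces 88L 88L L L 88L 88L 88L L L 88L L L 88L L L 88L 88L 88L L L 88L, which concatenate to the answer.

88L88LLL88L88L88LLL88LLL88LLL88L88L88LLL88L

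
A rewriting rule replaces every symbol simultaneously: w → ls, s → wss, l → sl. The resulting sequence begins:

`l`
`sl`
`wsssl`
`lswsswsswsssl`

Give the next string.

slwsslswsswsslswsswsslswsswsswsssl

Applying the rule to each of the 13 symbols of lswsswsswsssl gives the pieces sl wss ls wss wss ls wss wss ls wss wss wss sl, which concatenate to the answer.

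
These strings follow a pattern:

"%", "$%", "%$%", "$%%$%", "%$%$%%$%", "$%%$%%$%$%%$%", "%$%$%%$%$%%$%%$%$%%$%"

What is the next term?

Each term (from the third on) is the two preceding terms concatenated in order: term 3 = %·$% = %$%.
The next term joins $%%$%%$%$%%$% and %$%$%%$%$%%$%%$%$%%$%.

$%%$%%$%$%%$%%$%$%%$%$%%$%%$%$%%$%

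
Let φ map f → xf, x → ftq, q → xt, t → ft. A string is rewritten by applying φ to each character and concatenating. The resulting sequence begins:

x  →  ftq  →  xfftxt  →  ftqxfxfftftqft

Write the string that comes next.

xfftxtftqxfftqxfxfftxfftxtxfft

φ(ftqxfxfftftqft) expands symbol-by-symbol to xf ft xt ftq xf ftq xf xf ft xf ft xt xf ft; joining the 14 pieces gives the next term.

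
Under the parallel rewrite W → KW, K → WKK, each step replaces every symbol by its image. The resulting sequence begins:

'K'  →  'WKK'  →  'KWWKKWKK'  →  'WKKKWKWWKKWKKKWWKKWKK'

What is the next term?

KWWKKWKKWKKKWWKKKWKWWKKWKKKWWKKWKKWKKKWKWWKKWKKKWWKKWKK

Replace each of the 21 characters of WKKKWKWWKKWKKKWWKKWKK in place — KW WKK WKK WKK KW WKK KW KW WKK WKK KW WKK WKK WKK KW KW WKK WKK KW WKK WKK — and concatenate.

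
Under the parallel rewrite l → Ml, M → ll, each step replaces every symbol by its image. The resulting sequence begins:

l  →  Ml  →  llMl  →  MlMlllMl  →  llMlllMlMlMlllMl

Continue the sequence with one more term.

MlMlllMlMlMlllMlllMlllMlMlMlllMl

φ(llMlllMlMlMlllMl) expands symbol-by-symbol to Ml Ml ll Ml Ml Ml ll Ml ll Ml ll Ml Ml Ml ll Ml; joining the 16 pieces gives the next term.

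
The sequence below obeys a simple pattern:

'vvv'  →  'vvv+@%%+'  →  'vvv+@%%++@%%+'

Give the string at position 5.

The strings grow by a fixed suffix +@%%+ each time.
From vvv+@%%++@%%+, 2 further steps: vvv+@%%++@%%+ → vvv+@%%++@%%++@%%+ → (answer).

vvv+@%%++@%%++@%%++@%%+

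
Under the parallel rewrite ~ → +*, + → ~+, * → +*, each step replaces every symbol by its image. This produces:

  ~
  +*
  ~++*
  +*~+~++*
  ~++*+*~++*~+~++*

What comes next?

Replace each of the 16 characters of ~++*+*~++*~+~++* in place — +* ~+ ~+ +* ~+ +* +* ~+ ~+ +* +* ~+ +* ~+ ~+ +* — and concatenate.

+*~+~++*~++*+*~+~++*+*~++*~+~++*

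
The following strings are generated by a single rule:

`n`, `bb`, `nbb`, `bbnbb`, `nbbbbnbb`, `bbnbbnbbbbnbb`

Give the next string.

nbbbbnbbbbnbbnbbbbnbb

This is a Fibonacci-style word recurrence s(k) = s(k−2)·s(k−1): e.g. n·bb = nbb.
So term 7 is nbbbbnbb·bbnbbnbbbbnbb.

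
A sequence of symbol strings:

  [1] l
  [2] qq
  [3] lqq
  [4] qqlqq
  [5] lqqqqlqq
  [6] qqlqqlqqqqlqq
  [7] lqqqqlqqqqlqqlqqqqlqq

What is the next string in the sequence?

qqlqqlqqqqlqqlqqqqlqqqqlqqlqqqqlqq

Each term (from the third on) is the two preceding terms concatenated in order: term 3 = l·qq = lqq.
The next term joins qqlqqlqqqqlqq and lqqqqlqqqqlqqlqqqqlqq.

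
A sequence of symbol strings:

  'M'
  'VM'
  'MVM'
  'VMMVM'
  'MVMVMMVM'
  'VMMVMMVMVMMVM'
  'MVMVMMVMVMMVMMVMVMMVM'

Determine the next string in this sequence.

VMMVMMVMVMMVMMVMVMMVMVMMVMMVMVMMVM

From term 3 onward, concatenate the second-to-last term with the last: M·VM = MVM, VM·MVM = VMMVM, …
The next term joins VMMVMMVMVMMVM and MVMVMMVMVMMVMMVMVMMVM.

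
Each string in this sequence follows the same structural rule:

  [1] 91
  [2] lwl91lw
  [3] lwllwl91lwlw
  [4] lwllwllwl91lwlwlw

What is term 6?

lwllwllwllwllwl91lwlwlwlwlw

Each term wraps the previous one in lwl on the left and lw on the right.
From lwllwllwl91lwlwlw, 2 further steps: lwllwllwl91lwlwlw → lwllwllwllwl91lwlwlwlw → (answer).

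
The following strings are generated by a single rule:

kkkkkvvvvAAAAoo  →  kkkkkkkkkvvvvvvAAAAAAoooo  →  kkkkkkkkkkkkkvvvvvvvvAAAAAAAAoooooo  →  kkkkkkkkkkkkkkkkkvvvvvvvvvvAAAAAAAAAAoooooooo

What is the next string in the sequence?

kkkkkkkkkkkkkkkkkkkkkvvvvvvvvvvvvAAAAAAAAAAAAoooooooooo

The n-th term is 4n+1 k's then 2n+2 v's then 2n+2 A's then 2n o's (n = 1, 2, …).
For the next term, n = 5, so the run lengths are 21, 12, 12, 10.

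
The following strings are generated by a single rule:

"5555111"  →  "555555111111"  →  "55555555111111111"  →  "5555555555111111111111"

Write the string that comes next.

Term n consists of 2n+2 5's, followed by 3n 1's (n = 1, 2, …).
Setting n = 5 gives 12, 15 characters in each block.

555555555555111111111111111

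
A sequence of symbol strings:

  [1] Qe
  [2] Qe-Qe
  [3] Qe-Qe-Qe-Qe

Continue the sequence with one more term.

Each string is two copies of the previous one joined by '-'.
So the next term is two copies of Qe-Qe-Qe-Qe with '-' between the halves.

Qe-Qe-Qe-Qe-Qe-Qe-Qe-Qe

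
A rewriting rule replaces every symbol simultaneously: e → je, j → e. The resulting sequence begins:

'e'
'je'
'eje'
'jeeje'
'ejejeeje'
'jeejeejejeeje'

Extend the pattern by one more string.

ejejeejejeejeejejeeje

Replace each of the 13 characters of jeejeejejeeje in place — e je je e je je e je e je je e je — and concatenate.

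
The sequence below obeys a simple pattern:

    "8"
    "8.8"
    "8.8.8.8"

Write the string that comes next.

s(k+1) = s(k)·.·s(k) — each term doubles the last with '.' between the halves.
Doubling 8.8.8.8 with '.' between the halves:

8.8.8.8.8.8.8.8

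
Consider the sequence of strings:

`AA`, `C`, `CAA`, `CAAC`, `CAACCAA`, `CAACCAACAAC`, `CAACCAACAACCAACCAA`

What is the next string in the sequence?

CAACCAACAACCAACCAACAACCAACAAC

This is a Fibonacci-style word recurrence s(k) = s(k−1)·s(k−2): e.g. C·AA = CAA.
So term 8 is CAACCAACAACCAACCAA·CAACCAACAAC.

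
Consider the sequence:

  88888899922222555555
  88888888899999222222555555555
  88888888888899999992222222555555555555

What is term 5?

88888888888888888899999999999222222222555555555555555555

The n-th term is 3n 8's then 2n-1 9's then n+3 2's then 3n 5's, where the shown terms are n = 2, 3, 4.
At n = 6 the blocks have lengths 18, 11, 9, 18.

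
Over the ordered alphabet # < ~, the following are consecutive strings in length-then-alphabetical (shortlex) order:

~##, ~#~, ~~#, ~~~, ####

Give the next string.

###~

Find the rightmost character of #### below ~, bump it to the next letter, and reset everything to its right to #.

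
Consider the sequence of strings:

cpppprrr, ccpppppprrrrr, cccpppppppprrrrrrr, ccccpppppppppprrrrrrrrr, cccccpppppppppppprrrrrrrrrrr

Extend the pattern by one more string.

ccccccpppppppppppppprrrrrrrrrrrrr

Each string has the form c^{n-1} p^{2n} r^{2n-1}, where the shown terms are n = 2, 3, 4, 5, 6.
At n = 7 the blocks have lengths 6, 14, 13.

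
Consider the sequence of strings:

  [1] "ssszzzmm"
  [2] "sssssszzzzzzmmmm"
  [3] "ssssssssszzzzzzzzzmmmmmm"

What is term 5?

The n-th term is 3n s's then 3n z's then 2n m's (n = 1, 2, …).
At n = 5 the blocks have lengths 15, 15, 10.

ssssssssssssssszzzzzzzzzzzzzzzmmmmmmmmmm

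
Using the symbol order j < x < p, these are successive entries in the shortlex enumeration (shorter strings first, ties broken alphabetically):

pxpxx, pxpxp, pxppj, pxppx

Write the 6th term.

ppjjj

Continuing the enumeration 2 steps past pxppx: pxppx → pxppp → (answer).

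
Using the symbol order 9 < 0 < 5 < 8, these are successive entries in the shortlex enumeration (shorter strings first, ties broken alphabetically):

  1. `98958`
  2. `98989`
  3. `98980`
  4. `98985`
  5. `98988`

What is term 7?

Stepping forward 2 times from 98988: 98988 → 98099, then the target.

98090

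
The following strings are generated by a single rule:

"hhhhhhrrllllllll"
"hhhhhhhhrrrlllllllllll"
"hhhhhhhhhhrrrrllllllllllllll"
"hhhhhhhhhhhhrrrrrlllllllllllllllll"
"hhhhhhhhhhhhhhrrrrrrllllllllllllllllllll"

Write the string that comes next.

Term n consists of 2n+2 h's, followed by n r's, followed by 3n+2 l's, where the shown terms are n = 2, 3, 4, 5, 6.
At n = 7 the blocks have lengths 16, 7, 23.

hhhhhhhhhhhhhhhhrrrrrrrlllllllllllllllllllllll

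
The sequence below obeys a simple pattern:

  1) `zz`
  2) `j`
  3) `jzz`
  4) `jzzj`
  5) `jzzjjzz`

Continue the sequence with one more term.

jzzjjzzjzzj

From term 3 onward, concatenate the last term with the second-to-last: j·zz = jzz, jzz·j = jzzj, …
So term 6 is jzzjjzz·jzzj.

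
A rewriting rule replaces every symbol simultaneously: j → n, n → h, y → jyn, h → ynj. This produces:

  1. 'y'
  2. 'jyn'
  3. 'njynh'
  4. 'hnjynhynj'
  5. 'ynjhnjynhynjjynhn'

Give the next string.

Applying the rule to each of the 17 symbols of ynjhnjynhynjjynhn gives the pieces jyn h n ynj h n jyn h ynj jyn h n n jyn h ynj h, which concatenate to the answer.

jynhnynjhnjynhynjjynhnnjynhynjh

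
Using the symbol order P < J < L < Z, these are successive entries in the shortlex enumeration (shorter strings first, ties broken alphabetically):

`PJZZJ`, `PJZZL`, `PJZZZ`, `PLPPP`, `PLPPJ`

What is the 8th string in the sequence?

Continuing the enumeration 3 steps past PLPPJ: PLPPJ → PLPPL → PLPPZ → (answer).

PLPJP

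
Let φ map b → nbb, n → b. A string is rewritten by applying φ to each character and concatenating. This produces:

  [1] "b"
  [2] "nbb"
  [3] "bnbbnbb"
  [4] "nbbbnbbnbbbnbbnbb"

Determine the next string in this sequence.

bnbbnbbnbbbnbbnbbbnbbnbbnbbbnbbnbbbnbbnbb

Replace each of the 17 characters of nbbbnbbnbbbnbbnbb in place — b nbb nbb nbb b nbb nbb b nbb nbb nbb b nbb nbb b nbb nbb — and concatenate.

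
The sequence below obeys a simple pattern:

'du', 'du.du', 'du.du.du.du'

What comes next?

Every step duplicates the string with '.' between the halves.
Doubling du.du.du.du with '.' between the halves:

du.du.du.du.du.du.du.du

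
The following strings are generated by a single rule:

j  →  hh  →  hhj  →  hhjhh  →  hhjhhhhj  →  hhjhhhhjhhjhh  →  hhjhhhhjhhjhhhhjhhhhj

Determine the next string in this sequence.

hhjhhhhjhhjhhhhjhhhhjhhjhhhhjhhjhh

From term 3 onward, concatenate the last term with the second-to-last: hh·j = hhj, hhj·hh = hhjhh, …
So term 8 is hhjhhhhjhhjhhhhjhhhhj·hhjhhhhjhhjhh.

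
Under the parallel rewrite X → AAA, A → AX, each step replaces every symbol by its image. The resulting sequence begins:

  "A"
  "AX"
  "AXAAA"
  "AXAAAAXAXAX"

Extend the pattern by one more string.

Expanding AXAAAAXAXAX: A→AX, X→AAA, A→AX, A→AX, A→AX, A→AX, X→AAA, A→AX, X→AAA, A→AX, X→AAA. Concatenated: AX AAA AX AX AX AX AAA AX AAA AX AAA.

AXAAAAXAXAXAXAAAAXAAAAXAAA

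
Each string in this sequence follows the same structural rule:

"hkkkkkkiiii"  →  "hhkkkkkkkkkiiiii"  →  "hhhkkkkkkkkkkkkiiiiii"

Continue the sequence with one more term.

Reading off run lengths: h runs 1, 2, 3; k runs 6, 9, 12; i runs 4, 5, 6 — each is linear in n, where the shown terms are n = 2, 3, 4.
For the next term, n = 5, so the run lengths are 4, 15, 7.

hhhhkkkkkkkkkkkkkkkiiiiiii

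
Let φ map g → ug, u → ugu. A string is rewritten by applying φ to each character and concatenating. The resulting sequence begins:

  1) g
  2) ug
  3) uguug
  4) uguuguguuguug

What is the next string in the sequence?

φ(uguuguguuguug) expands symbol-by-symbol to ugu ug ugu ugu ug ugu ug ugu ugu ug ugu ugu ug; joining the 13 pieces gives the next term.

uguuguguuguuguguuguguuguuguguuguug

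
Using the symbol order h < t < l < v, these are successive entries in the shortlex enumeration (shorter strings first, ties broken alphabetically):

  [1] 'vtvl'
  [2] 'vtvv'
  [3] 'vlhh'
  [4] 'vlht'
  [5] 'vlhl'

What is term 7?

Advancing 2 positions from vlhl through vlhl → vlhv reaches term 7.

vlth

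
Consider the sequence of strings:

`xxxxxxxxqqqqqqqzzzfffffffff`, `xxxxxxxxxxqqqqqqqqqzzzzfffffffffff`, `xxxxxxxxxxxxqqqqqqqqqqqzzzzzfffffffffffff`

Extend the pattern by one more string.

Term n consists of 2n+2 x's, followed by 2n+1 q's, followed by n z's, followed by 2n+3 f's, where the shown terms are n = 3, 4, 5.
Setting n = 6 gives 14, 13, 6, 15 characters in each block.

xxxxxxxxxxxxxxqqqqqqqqqqqqqzzzzzzfffffffffffffff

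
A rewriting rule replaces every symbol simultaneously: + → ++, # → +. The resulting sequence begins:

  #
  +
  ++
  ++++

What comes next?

++++++++

Apply φ to ++++ symbol by symbol: +→++, +→++, +→++, +→++; joined: ++ ++ ++ ++.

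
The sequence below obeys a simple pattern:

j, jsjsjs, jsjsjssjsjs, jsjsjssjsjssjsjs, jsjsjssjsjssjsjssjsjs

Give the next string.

The strings grow by a fixed suffix sjsjs each time.
One more step from jsjsjssjsjssjsjssjsjs gives the answer.

jsjsjssjsjssjsjssjsjssjsjs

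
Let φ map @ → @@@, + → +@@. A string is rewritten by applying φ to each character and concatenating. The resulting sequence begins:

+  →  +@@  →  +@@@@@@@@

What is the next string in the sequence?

+@@@@@@@@@@@@@@@@@@@@@@@@@@

Apply φ to +@@@@@@@@ symbol by symbol: +→+@@, @→@@@, @→@@@, @→@@@, @→@@@, @→@@@, @→@@@, @→@@@, @→@@@; joined: +@@ @@@ @@@ @@@ @@@ @@@ @@@ @@@ @@@.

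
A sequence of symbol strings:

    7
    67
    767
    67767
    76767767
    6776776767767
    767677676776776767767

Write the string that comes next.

From term 3 onward, concatenate the second-to-last term with the last: 7·67 = 767, 67·767 = 67767, …
So term 8 is 6776776767767·767677676776776767767.

6776776767767767677676776776767767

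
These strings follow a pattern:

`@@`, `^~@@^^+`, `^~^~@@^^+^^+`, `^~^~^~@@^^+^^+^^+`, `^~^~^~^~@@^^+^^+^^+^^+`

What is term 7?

s(k+1) = ^~·s(k)·^^+, so each term gains ^~ as a prefix and ^^+ as a suffix.
From ^~^~^~^~@@^^+^^+^^+^^+, 2 further steps: ^~^~^~^~@@^^+^^+^^+^^+ → ^~^~^~^~^~@@^^+^^+^^+^^+^^+ → (answer).

^~^~^~^~^~^~@@^^+^^+^^+^^+^^+^^+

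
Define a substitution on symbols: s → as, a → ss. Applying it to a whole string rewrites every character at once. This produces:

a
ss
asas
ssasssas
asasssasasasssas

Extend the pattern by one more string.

Rewriting the 16 symbols of asasssasasasssas one by one yields ss as ss as as as ss as ss as ss as as as ss as; concatenated:

ssasssasasasssasssasssasasasssas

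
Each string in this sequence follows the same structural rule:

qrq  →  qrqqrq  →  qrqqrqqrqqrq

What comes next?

s(k+1) = s(k)·s(k) — each term doubles the last.
So the next term is two copies of qrqqrqqrqqrq.

qrqqrqqrqqrqqrqqrqqrqqrq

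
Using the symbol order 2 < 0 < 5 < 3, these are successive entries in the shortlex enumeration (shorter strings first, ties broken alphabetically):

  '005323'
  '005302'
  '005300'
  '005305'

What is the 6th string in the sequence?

Continuing the enumeration 2 steps past 005305: 005305 → 005303 → (answer).

005352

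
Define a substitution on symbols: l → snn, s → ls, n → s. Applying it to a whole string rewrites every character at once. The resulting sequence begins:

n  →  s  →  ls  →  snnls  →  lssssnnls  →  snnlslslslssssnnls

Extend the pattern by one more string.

Rewriting the 18 symbols of snnlslslslssssnnls one by one yields ls s s snn ls snn ls snn ls snn ls ls ls ls s s snn ls; concatenated:

lssssnnlssnnlssnnlssnnlslslslssssnnls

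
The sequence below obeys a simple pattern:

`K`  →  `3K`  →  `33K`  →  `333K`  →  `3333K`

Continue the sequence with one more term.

Every step adds 3 at the front: s(k+1) = 3·s(k).
Applying this once more to 3333K:

33333K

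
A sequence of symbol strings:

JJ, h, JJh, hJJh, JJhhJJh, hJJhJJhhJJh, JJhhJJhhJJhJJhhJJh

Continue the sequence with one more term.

From term 3 onward, concatenate the second-to-last term with the last: JJ·h = JJh, h·JJh = hJJh, …
So term 8 is hJJhJJhhJJh·JJhhJJhhJJhJJhhJJh.

hJJhJJhhJJhJJhhJJhhJJhJJhhJJh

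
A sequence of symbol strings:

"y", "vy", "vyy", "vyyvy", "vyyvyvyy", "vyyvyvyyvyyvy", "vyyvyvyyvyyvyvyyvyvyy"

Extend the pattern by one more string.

From term 3 onward, concatenate the last term with the second-to-last: vy·y = vyy, vyy·vy = vyyvy, …
Continuing: vyyvyvyyvyyvyvyyvyvyy · vyyvyvyyvyyvy gives term 8.

vyyvyvyyvyyvyvyyvyvyyvyyvyvyyvyyvy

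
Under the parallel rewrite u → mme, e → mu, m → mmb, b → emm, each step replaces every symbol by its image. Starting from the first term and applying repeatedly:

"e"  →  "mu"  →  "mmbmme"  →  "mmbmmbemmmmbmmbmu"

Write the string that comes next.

Rewriting the 17 symbols of mmbmmbemmmmbmmbmu one by one yields mmb mmb emm mmb mmb emm mu mmb mmb mmb mmb emm mmb mmb emm mmb mme; concatenated:

mmbmmbemmmmbmmbemmmummbmmbmmbmmbemmmmbmmbemmmmbmme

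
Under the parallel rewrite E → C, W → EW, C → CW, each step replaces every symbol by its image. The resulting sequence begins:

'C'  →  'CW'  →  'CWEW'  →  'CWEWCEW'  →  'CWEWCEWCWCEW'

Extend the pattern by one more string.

CWEWCEWCWCEWCWEWCWCEW

Rewriting each symbol of CWEWCEWCWCEW: C→CW, W→EW, E→C, W→EW, C→CW, E→C, W→EW, C→CW, W→EW, C→CW, E→C, W→EW, which concatenates to CW EW C EW CW C EW CW EW CW C EW.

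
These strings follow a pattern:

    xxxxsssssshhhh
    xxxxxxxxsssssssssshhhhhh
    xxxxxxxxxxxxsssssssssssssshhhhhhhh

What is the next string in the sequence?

Reading off run lengths: x runs 4, 8, 12; s runs 6, 10, 14; h runs 4, 6, 8 — each is linear in n (n = 1, 2, …).
Setting n = 4 gives 16, 18, 10 characters in each block.

xxxxxxxxxxxxxxxxsssssssssssssssssshhhhhhhhhh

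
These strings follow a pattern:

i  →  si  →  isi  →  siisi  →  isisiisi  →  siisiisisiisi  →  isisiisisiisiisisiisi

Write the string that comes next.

siisiisisiisiisisiisisiisiisisiisi

This is a Fibonacci-style word recurrence s(k) = s(k−2)·s(k−1): e.g. i·si = isi.
Continuing: siisiisisiisi · isisiisisiisiisisiisi gives term 8.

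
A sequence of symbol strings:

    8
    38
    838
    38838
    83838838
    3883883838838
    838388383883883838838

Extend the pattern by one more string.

3883883838838838388383883883838838

From term 3 onward, concatenate the second-to-last term with the last: 8·38 = 838, 38·838 = 38838, …
So term 8 is 3883883838838·838388383883883838838.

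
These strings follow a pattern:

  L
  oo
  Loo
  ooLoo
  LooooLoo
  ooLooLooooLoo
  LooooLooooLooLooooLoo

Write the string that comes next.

Each term (from the third on) is the two preceding terms concatenated in order: term 3 = L·oo = Loo.
So term 8 is ooLooLooooLoo·LooooLooooLooLooooLoo.

ooLooLooooLooLooooLooooLooLooooLoo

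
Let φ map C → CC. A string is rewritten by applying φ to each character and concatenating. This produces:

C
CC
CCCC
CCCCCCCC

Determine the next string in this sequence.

CCCCCCCCCCCCCCCC

Expanding CCCCCCCC: C→CC, C→CC, C→CC, C→CC, C→CC, C→CC, C→CC, C→CC. Concatenated: CC CC CC CC CC CC CC CC.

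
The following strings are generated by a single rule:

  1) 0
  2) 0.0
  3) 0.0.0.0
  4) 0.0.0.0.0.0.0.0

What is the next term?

Every step duplicates the string with '.' between the halves.
So the next term is two copies of 0.0.0.0.0.0.0.0 with '.' between the halves.

0.0.0.0.0.0.0.0.0.0.0.0.0.0.0.0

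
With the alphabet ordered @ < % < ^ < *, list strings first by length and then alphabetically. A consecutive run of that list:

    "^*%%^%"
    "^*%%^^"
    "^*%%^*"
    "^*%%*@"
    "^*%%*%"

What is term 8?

Continuing the enumeration 3 steps past ^*%%*%: ^*%%*% → ^*%%*^ → ^*%%** → (answer).

^*%^@@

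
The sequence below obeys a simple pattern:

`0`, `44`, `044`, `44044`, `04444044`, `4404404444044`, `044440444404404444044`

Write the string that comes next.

From term 3 onward, concatenate the second-to-last term with the last: 0·44 = 044, 44·044 = 44044, …
Continuing: 4404404444044 · 044440444404404444044 gives term 8.

4404404444044044440444404404444044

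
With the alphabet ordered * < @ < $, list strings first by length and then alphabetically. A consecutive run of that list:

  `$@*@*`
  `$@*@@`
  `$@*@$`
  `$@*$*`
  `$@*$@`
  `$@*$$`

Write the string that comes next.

Treat $@*$$ as a base-3 numeral over the given alphabet and add one, carrying through any trailing $'s.

$@@**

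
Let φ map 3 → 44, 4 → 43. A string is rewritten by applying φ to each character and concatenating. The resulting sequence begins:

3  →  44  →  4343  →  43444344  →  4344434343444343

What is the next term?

Applying the rule to each of the 16 symbols of 4344434343444343 gives the pieces 43 44 43 43 43 44 43 44 43 44 43 43 43 44 43 44, which concatenate to the answer.

43444343434443444344434343444344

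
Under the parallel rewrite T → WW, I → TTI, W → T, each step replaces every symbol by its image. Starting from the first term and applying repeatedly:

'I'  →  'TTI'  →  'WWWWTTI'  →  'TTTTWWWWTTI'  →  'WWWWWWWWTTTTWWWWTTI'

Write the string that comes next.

TTTTTTTTWWWWWWWWTTTTWWWWTTI

Replace each of the 19 characters of WWWWWWWWTTTTWWWWTTI in place — T T T T T T T T WW WW WW WW T T T T WW WW TTI — and concatenate.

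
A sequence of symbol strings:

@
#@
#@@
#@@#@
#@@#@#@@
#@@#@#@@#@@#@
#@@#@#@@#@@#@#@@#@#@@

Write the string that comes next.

#@@#@#@@#@@#@#@@#@#@@#@@#@#@@#@@#@

From term 3 onward, concatenate the last term with the second-to-last: #@·@ = #@@, #@@·#@ = #@@#@, …
The next term joins #@@#@#@@#@@#@#@@#@#@@ and #@@#@#@@#@@#@.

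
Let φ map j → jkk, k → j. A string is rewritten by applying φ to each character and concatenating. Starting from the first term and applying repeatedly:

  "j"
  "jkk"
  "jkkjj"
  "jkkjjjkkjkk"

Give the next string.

jkkjjjkkjkkjkkjjjkkjj

Apply φ to jkkjjjkkjkk symbol by symbol: j→jkk, k→j, k→j, j→jkk, j→jkk, j→jkk, k→j, k→j, j→jkk, k→j, k→j; joined: jkk j j jkk jkk jkk j j jkk j j.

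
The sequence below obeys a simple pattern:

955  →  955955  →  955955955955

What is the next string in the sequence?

s(k+1) = s(k)·s(k) — each term doubles the last.
Doubling 955955955955:

955955955955955955955955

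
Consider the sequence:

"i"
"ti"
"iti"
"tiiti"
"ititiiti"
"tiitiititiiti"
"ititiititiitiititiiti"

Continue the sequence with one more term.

From term 3 onward, concatenate the second-to-last term with the last: i·ti = iti, ti·iti = tiiti, …
The next term joins tiitiititiiti and ititiititiitiititiiti.

tiitiititiitiititiititiitiititiiti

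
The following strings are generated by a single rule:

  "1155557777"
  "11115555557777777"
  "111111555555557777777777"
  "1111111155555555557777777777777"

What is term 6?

Term n consists of 2n-2 1's, followed by 2n 5's, followed by 3n-2 7's, where the shown terms are n = 2, 3, 4, 5.
Setting n = 7 gives 12, 14, 19 characters in each block.

111111111111555555555555557777777777777777777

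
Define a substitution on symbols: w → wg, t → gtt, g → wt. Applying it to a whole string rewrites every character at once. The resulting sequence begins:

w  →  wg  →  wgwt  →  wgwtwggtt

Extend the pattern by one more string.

wgwtwggttwgwtwtgttgtt

Rewriting each symbol of wgwtwggtt: w→wg, g→wt, w→wg, t→gtt, w→wg, g→wt, g→wt, t→gtt, t→gtt, which concatenates to wg wt wg gtt wg wt wt gtt gtt.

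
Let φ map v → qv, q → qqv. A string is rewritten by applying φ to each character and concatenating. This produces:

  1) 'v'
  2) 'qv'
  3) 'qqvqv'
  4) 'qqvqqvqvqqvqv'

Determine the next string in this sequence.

qqvqqvqvqqvqqvqvqqvqvqqvqqvqvqqvqv

Applying the rule to each of the 13 symbols of qqvqqvqvqqvqv gives the pieces qqv qqv qv qqv qqv qv qqv qv qqv qqv qv qqv qv, which concatenate to the answer.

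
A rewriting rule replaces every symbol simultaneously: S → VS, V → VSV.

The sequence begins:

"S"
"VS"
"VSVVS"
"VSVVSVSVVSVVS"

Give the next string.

VSVVSVSVVSVVSVSVVSVSVVSVVSVSVVSVVS

Replace each of the 13 characters of VSVVSVSVVSVVS in place — VSV VS VSV VSV VS VSV VS VSV VSV VS VSV VSV VS — and concatenate.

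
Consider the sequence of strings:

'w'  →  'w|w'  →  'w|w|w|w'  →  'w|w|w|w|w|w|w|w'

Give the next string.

s(k+1) = s(k)·|·s(k) — each term doubles the last with '|' between the halves.
Doubling w|w|w|w|w|w|w|w with '|' between the halves:

w|w|w|w|w|w|w|w|w|w|w|w|w|w|w|w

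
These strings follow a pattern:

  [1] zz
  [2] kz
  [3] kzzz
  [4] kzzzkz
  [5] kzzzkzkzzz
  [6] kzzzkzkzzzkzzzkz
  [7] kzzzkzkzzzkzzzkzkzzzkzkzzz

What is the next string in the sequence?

kzzzkzkzzzkzzzkzkzzzkzkzzzkzzzkzkzzzkzzzkz

This is a Fibonacci-style word recurrence s(k) = s(k−1)·s(k−2): e.g. kz·zz = kzzz.
So term 8 is kzzzkzkzzzkzzzkzkzzzkzkzzz·kzzzkzkzzzkzzzkz.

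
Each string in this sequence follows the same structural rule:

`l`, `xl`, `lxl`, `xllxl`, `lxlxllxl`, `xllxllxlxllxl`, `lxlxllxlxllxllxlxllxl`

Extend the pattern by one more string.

xllxllxlxllxllxlxllxlxllxllxlxllxl

This is a Fibonacci-style word recurrence s(k) = s(k−2)·s(k−1): e.g. l·xl = lxl.
Continuing: xllxllxlxllxl · lxlxllxlxllxllxlxllxl gives term 8.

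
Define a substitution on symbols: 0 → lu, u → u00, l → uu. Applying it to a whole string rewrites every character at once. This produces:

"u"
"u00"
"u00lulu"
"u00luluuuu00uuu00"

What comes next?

φ(u00luluuuu00uuu00) expands symbol-by-symbol to u00 lu lu uu u00 uu u00 u00 u00 u00 lu lu u00 u00 u00 lu lu; joining the 17 pieces gives the next term.

u00luluuuu00uuu00u00u00u00luluu00u00u00lulu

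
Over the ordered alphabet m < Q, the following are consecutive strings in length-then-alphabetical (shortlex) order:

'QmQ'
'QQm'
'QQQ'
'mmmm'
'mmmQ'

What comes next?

mmQm

The successor of mmmQ increments the rightmost position that isn't already Q and resets every position after it to m.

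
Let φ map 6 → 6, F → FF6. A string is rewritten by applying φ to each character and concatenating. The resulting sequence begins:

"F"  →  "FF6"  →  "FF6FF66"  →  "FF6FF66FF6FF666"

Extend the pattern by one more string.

Rewriting the 15 symbols of FF6FF66FF6FF666 one by one yields FF6 FF6 6 FF6 FF6 6 6 FF6 FF6 6 FF6 FF6 6 6 6; concatenated:

FF6FF66FF6FF666FF6FF66FF6FF6666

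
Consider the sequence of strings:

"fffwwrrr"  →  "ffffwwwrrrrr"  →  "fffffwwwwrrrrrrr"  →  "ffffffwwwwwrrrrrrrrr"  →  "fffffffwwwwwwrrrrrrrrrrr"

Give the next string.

Reading off run lengths: f runs 3, 4, 5, 6, 7; w runs 2, 3, 4, 5, 6; r runs 3, 5, 7, 9, 11 — each is linear in n, where the shown terms are n = 2, 3, 4, 5, 6.
At n = 7 the blocks have lengths 8, 7, 13.

ffffffffwwwwwwwrrrrrrrrrrrrr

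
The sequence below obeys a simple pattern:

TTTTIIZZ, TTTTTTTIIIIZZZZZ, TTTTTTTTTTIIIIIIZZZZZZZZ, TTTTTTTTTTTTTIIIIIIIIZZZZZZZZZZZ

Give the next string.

Each string has the form T^{3n+1} I^{2n} Z^{3n-1} (n = 1, 2, …).
For the next term, n = 5, so the run lengths are 16, 10, 14.

TTTTTTTTTTTTTTTTIIIIIIIIIIZZZZZZZZZZZZZZ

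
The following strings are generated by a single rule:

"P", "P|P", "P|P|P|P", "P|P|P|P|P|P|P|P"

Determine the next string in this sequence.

P|P|P|P|P|P|P|P|P|P|P|P|P|P|P|P

Each string is two copies of the previous one joined by '|'.
One more doubling of P|P|P|P|P|P|P|P gives the answer.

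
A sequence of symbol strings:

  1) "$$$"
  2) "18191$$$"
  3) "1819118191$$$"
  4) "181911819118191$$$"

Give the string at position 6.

1819118191181911819118191$$$

The strings grow by a fixed prefix 18191 each time.
From 181911819118191$$$, 2 further steps: 181911819118191$$$ → 18191181911819118191$$$ → (answer).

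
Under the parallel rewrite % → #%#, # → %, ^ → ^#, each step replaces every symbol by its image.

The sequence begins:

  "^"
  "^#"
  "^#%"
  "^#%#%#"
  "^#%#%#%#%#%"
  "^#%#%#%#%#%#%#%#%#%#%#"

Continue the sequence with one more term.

Rewriting the 22 symbols of ^#%#%#%#%#%#%#%#%#%#%# one by one yields ^# % #%# % #%# % #%# % #%# % #%# % #%# % #%# % #%# % #%# % #%# %; concatenated:

^#%#%#%#%#%#%#%#%#%#%#%#%#%#%#%#%#%#%#%#%#%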